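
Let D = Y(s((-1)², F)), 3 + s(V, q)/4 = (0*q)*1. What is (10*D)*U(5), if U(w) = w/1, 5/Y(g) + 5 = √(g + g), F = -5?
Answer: -1250/49 - 500*I*√6/49 ≈ -25.51 - 24.995*I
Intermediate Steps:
s(V, q) = -12 (s(V, q) = -12 + 4*((0*q)*1) = -12 + 4*(0*1) = -12 + 4*0 = -12 + 0 = -12)
Y(g) = 5/(-5 + √2*√g) (Y(g) = 5/(-5 + √(g + g)) = 5/(-5 + √(2*g)) = 5/(-5 + √2*√g))
D = 5/(-5 + 2*I*√6) (D = 5/(-5 + √2*√(-12)) = 5/(-5 + √2*(2*I*√3)) = 5/(-5 + 2*I*√6) ≈ -0.5102 - 0.4999*I)
U(w) = w (U(w) = w*1 = w)
(10*D)*U(5) = (10*(-25/49 - 10*I*√6/49))*5 = (-250/49 - 100*I*√6/49)*5 = -1250/49 - 500*I*√6/49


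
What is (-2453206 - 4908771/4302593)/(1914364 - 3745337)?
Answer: 10555151871929/7877931612989 ≈ 1.3398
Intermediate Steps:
(-2453206 - 4908771/4302593)/(1914364 - 3745337) = (-2453206 - 4908771*1/4302593)/(-1830973) = (-2453206 - 4908771/4302593)*(-1/1830973) = -10555151871929/4302593*(-1/1830973) = 10555151871929/7877931612989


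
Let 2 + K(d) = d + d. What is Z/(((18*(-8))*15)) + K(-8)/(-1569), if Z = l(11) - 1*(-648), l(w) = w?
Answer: -331697/1129680 ≈ -0.29362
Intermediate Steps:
Z = 659 (Z = 11 - 1*(-648) = 11 + 648 = 659)
K(d) = -2 + 2*d (K(d) = -2 + (d + d) = -2 + 2*d)
Z/(((18*(-8))*15)) + K(-8)/(-1569) = 659/(((18*(-8))*15)) + (-2 + 2*(-8))/(-1569) = 659/((-144*15)) + (-2 - 16)*(-1/1569) = 659/(-2160) - 18*(-1/1569) = 659*(-1/2160) + 6/523 = -659/2160 + 6/523 = -331697/1129680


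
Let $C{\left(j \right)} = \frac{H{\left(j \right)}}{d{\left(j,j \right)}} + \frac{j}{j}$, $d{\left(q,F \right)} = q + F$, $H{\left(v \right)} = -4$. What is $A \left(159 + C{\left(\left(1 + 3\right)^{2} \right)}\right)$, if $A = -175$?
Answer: $- \frac{223825}{8} \approx -27978.0$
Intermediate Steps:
$d{\left(q,F \right)} = F + q$
$C{\left(j \right)} = 1 - \frac{2}{j}$ ($C{\left(j \right)} = - \frac{4}{j + j} + \frac{j}{j} = - \frac{4}{2 j} + 1 = - 4 \frac{1}{2 j} + 1 = - \frac{2}{j} + 1 = 1 - \frac{2}{j}$)
$A \left(159 + C{\left(\left(1 + 3\right)^{2} \right)}\right) = - 175 \left(159 + \frac{-2 + \left(1 + 3\right)^{2}}{\left(1 + 3\right)^{2}}\right) = - 175 \left(159 + \frac{-2 + 4^{2}}{4^{2}}\right) = - 175 \left(159 + \frac{-2 + 16}{16}\right) = - 175 \left(159 + \frac{1}{16} \cdot 14\right) = - 175 \left(159 + \frac{7}{8}\right) = \left(-175\right) \frac{1279}{8} = - \frac{223825}{8}$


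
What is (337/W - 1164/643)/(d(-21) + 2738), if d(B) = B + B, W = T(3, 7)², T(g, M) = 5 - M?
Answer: 212035/6934112 ≈ 0.030579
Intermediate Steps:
W = 4 (W = (5 - 1*7)² = (5 - 7)² = (-2)² = 4)
d(B) = 2*B
(337/W - 1164/643)/(d(-21) + 2738) = (337/4 - 1164/643)/(2*(-21) + 2738) = (337*(¼) - 1164*1/643)/(-42 + 2738) = (337/4 - 1164/643)/2696 = (212035/2572)*(1/2696) = 212035/6934112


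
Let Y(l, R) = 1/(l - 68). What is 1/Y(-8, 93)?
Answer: -76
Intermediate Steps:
Y(l, R) = 1/(-68 + l)
1/Y(-8, 93) = 1/(1/(-68 - 8)) = 1/(1/(-76)) = 1/(-1/76) = -76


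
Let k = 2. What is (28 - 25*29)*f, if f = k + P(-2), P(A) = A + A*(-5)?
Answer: -6970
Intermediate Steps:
P(A) = -4*A (P(A) = A - 5*A = -4*A)
f = 10 (f = 2 - 4*(-2) = 2 + 8 = 10)
(28 - 25*29)*f = (28 - 25*29)*10 = (28 - 725)*10 = -697*10 = -6970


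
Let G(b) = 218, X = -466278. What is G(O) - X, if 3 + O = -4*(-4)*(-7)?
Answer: 466496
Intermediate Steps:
O = -115 (O = -3 - 4*(-4)*(-7) = -3 + 16*(-7) = -3 - 112 = -115)
G(O) - X = 218 - 1*(-466278) = 218 + 466278 = 466496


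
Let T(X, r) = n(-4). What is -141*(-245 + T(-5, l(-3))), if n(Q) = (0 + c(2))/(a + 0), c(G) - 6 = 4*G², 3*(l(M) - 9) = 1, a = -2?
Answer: 36096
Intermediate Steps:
l(M) = 28/3 (l(M) = 9 + (⅓)*1 = 9 + ⅓ = 28/3)
c(G) = 6 + 4*G²
n(Q) = -11 (n(Q) = (0 + (6 + 4*2²))/(-2 + 0) = (0 + (6 + 4*4))/(-2) = (0 + (6 + 16))*(-½) = (0 + 22)*(-½) = 22*(-½) = -11)
T(X, r) = -11
-141*(-245 + T(-5, l(-3))) = -141*(-245 - 11) = -141*(-256) = 36096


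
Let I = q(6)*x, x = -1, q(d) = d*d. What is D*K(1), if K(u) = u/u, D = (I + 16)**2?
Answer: 400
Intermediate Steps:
q(d) = d**2
I = -36 (I = 6**2*(-1) = 36*(-1) = -36)
D = 400 (D = (-36 + 16)**2 = (-20)**2 = 400)
K(u) = 1
D*K(1) = 400*1 = 400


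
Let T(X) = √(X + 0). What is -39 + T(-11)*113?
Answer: -39 + 113*I*√11 ≈ -39.0 + 374.78*I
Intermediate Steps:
T(X) = √X
-39 + T(-11)*113 = -39 + √(-11)*113 = -39 + (I*√11)*113 = -39 + 113*I*√11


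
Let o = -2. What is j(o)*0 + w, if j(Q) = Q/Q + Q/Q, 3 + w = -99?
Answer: -102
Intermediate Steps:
w = -102 (w = -3 - 99 = -102)
j(Q) = 2 (j(Q) = 1 + 1 = 2)
j(o)*0 + w = 2*0 - 102 = 0 - 102 = -102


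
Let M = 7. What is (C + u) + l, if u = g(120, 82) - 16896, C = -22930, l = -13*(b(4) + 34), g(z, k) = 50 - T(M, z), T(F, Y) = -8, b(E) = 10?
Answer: -40340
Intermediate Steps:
g(z, k) = 58 (g(z, k) = 50 - 1*(-8) = 50 + 8 = 58)
l = -572 (l = -13*(10 + 34) = -13*44 = -572)
u = -16838 (u = 58 - 16896 = -16838)
(C + u) + l = (-22930 - 16838) - 572 = -39768 - 572 = -40340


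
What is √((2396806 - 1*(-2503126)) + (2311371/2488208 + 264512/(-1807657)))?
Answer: 3*√688387616317244056768663677707/1124456652164 ≈ 2213.6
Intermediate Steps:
√((2396806 - 1*(-2503126)) + (2311371/2488208 + 264512/(-1807657))) = √((2396806 + 2503126) + (2311371*(1/2488208) + 264512*(-1/1807657))) = √(4899932 + (2311371/2488208 - 264512/1807657)) = √(4899932 + 3520005093251/4497826608656) = √(22039048050210104643/4497826608656) = 3*√688387616317244056768663677707/1124456652164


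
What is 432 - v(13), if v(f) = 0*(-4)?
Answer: 432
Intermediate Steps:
v(f) = 0
432 - v(13) = 432 - 1*0 = 432 + 0 = 432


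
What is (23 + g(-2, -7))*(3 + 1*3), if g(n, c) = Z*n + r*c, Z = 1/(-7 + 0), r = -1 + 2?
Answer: 684/7 ≈ 97.714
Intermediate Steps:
r = 1
Z = -⅐ (Z = 1/(-7) = -⅐ ≈ -0.14286)
g(n, c) = c - n/7 (g(n, c) = -n/7 + 1*c = -n/7 + c = c - n/7)
(23 + g(-2, -7))*(3 + 1*3) = (23 + (-7 - ⅐*(-2)))*(3 + 1*3) = (23 + (-7 + 2/7))*(3 + 3) = (23 - 47/7)*6 = (114/7)*6 = 684/7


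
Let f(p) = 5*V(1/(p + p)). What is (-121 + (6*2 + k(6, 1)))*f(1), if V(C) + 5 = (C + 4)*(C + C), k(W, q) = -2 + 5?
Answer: 265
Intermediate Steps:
k(W, q) = 3
V(C) = -5 + 2*C*(4 + C) (V(C) = -5 + (C + 4)*(C + C) = -5 + (4 + C)*(2*C) = -5 + 2*C*(4 + C))
f(p) = -25 + 20/p + 5/(2*p**2) (f(p) = 5*(-5 + 2*(1/(p + p))**2 + 8/(p + p)) = 5*(-5 + 2*(1/(2*p))**2 + 8/((2*p))) = 5*(-5 + 2*(1/(2*p))**2 + 8*(1/(2*p))) = 5*(-5 + 2*(1/(4*p**2)) + 4/p) = 5*(-5 + 1/(2*p**2) + 4/p) = -25 + 20/p + 5/(2*p**2))
(-121 + (6*2 + k(6, 1)))*f(1) = (-121 + (6*2 + 3))*(-25 + 20/1 + (5/2)/1**2) = (-121 + (12 + 3))*(-25 + 20*1 + (5/2)*1) = (-121 + 15)*(-25 + 20 + 5/2) = -106*(-5/2) = 265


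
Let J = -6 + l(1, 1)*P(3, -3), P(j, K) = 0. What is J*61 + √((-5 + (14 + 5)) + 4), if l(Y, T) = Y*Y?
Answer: -366 + 3*√2 ≈ -361.76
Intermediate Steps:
l(Y, T) = Y²
J = -6 (J = -6 + 1²*0 = -6 + 1*0 = -6 + 0 = -6)
J*61 + √((-5 + (14 + 5)) + 4) = -6*61 + √((-5 + (14 + 5)) + 4) = -366 + √((-5 + 19) + 4) = -366 + √(14 + 4) = -366 + √18 = -366 + 3*√2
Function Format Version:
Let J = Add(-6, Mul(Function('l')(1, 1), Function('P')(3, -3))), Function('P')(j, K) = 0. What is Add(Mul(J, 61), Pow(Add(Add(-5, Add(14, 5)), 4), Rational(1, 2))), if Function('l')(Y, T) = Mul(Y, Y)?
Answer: Add(-366, Mul(3, Pow(2, Rational(1, 2)))) ≈ -361.76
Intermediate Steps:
Function('l')(Y, T) = Pow(Y, 2)
J = -6 (J = Add(-6, Mul(Pow(1, 2), 0)) = Add(-6, Mul(1, 0)) = Add(-6, 0) = -6)
Add(Mul(J, 61), Pow(Add(Add(-5, Add(14, 5)), 4), Rational(1, 2))) = Add(Mul(-6, 61), Pow(Add(Add(-5, Add(14, 5)), 4), Rational(1, 2))) = Add(-366, Pow(Add(Add(-5, 19), 4), Rational(1, 2))) = Add(-366, Pow(Add(14, 4), Rational(1, 2))) = Add(-366, Pow(18, Rational(1, 2))) = Add(-366, Mul(3, Pow(2, Rational(1, 2))))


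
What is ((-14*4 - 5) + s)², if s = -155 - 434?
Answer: 422500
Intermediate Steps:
s = -589
((-14*4 - 5) + s)² = ((-14*4 - 5) - 589)² = ((-56 - 5) - 589)² = (-61 - 589)² = (-650)² = 422500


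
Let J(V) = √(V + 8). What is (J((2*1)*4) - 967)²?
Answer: 927369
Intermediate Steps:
J(V) = √(8 + V)
(J((2*1)*4) - 967)² = (√(8 + (2*1)*4) - 967)² = (√(8 + 2*4) - 967)² = (√(8 + 8) - 967)² = (√16 - 967)² = (4 - 967)² = (-963)² = 927369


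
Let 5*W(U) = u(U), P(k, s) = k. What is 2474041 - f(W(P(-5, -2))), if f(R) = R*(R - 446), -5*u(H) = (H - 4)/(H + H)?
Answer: 154626558919/62500 ≈ 2.4740e+6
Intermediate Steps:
u(H) = -(-4 + H)/(10*H) (u(H) = -(H - 4)/(5*(H + H)) = -(-4 + H)/(5*(2*H)) = -(-4 + H)*1/(2*H)/5 = -(-4 + H)/(10*H))
W(U) = (4 - U)/(50*U) (W(U) = ((4 - U)/(10*U))/5 = (4 - U)/(50*U))
f(R) = R*(-446 + R)
2474041 - f(W(P(-5, -2))) = 2474041 - (1/50)*(4 - 1*(-5))/(-5)*(-446 + (1/50)*(4 - 1*(-5))/(-5)) = 2474041 - (1/50)*(-⅕)*(4 + 5)*(-446 + (1/50)*(-⅕)*(4 + 5)) = 2474041 - (1/50)*(-⅕)*9*(-446 + (1/50)*(-⅕)*9) = 2474041 - (-9)*(-446 - 9/250)/250 = 2474041 - (-9)*(-111509)/(250*250) = 2474041 - 1*1003581/62500 = 2474041 - 1003581/62500 = 154626558919/62500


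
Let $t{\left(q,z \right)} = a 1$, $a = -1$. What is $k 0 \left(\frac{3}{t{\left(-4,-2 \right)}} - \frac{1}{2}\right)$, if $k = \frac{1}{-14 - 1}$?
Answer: $0$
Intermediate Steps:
$t{\left(q,z \right)} = -1$ ($t{\left(q,z \right)} = \left(-1\right) 1 = -1$)
$k = - \frac{1}{15}$ ($k = \frac{1}{-15} = - \frac{1}{15} \approx -0.066667$)
$k 0 \left(\frac{3}{t{\left(-4,-2 \right)}} - \frac{1}{2}\right) = - \frac{0 \left(\frac{3}{-1} - \frac{1}{2}\right)}{15} = - \frac{0 \left(3 \left(-1\right) - \frac{1}{2}\right)}{15} = - \frac{0 \left(-3 - \frac{1}{2}\right)}{15} = - \frac{0 \left(- \frac{7}{2}\right)}{15} = \left(- \frac{1}{15}\right) 0 = 0$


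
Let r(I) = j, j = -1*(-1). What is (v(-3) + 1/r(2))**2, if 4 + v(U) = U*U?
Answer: 36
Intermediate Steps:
v(U) = -4 + U**2 (v(U) = -4 + U*U = -4 + U**2)
j = 1
r(I) = 1
(v(-3) + 1/r(2))**2 = ((-4 + (-3)**2) + 1/1)**2 = ((-4 + 9) + 1)**2 = (5 + 1)**2 = 6**2 = 36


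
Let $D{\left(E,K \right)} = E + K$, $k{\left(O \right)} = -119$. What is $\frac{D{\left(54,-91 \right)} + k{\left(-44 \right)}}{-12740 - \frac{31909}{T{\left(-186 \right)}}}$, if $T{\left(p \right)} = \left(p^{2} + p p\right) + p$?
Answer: $\frac{10764936}{879168349} \approx 0.012244$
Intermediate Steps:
$T{\left(p \right)} = p + 2 p^{2}$ ($T{\left(p \right)} = \left(p^{2} + p^{2}\right) + p = 2 p^{2} + p = p + 2 p^{2}$)
$\frac{D{\left(54,-91 \right)} + k{\left(-44 \right)}}{-12740 - \frac{31909}{T{\left(-186 \right)}}} = \frac{\left(54 - 91\right) - 119}{-12740 - \frac{31909}{\left(-186\right) \left(1 + 2 \left(-186\right)\right)}} = \frac{-37 - 119}{-12740 - \frac{31909}{\left(-186\right) \left(1 - 372\right)}} = - \frac{156}{-12740 - \frac{31909}{\left(-186\right) \left(-371\right)}} = - \frac{156}{-12740 - \frac{31909}{69006}} = - \frac{156}{- \frac{879168349}{69006}} = \left(-156\right) \left(- \frac{69006}{879168349}\right) = \frac{10764936}{879168349}$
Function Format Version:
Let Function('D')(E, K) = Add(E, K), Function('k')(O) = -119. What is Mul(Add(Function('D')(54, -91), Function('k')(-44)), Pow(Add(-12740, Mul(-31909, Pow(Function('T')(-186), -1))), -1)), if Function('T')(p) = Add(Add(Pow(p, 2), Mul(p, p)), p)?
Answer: Rational(10764936, 879168349) ≈ 0.012244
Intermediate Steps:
Function('T')(p) = Add(p, Mul(2, Pow(p, 2))) (Function('T')(p) = Add(Add(Pow(p, 2), Pow(p, 2)), p) = Add(Mul(2, Pow(p, 2)), p) = Add(p, Mul(2, Pow(p, 2))))
Mul(Add(Function('D')(54, -91), Function('k')(-44)), Pow(Add(-12740, Mul(-31909, Pow(Function('T')(-186), -1))), -1)) = Mul(Add(Add(54, -91), -119), Pow(Add(-12740, Mul(-31909, Pow(Mul(-186, Add(1, Mul(2, -186))), -1))), -1)) = Mul(Add(-37, -119), Pow(Add(-12740, Mul(-31909, Pow(Mul(-186, Add(1, -372)), -1))), -1)) = Mul(-156, Pow(Add(-12740, Mul(-31909, Pow(Mul(-186, -371), -1))), -1)) = Mul(-156, Pow(Add(-12740, Mul(-31909, Pow(69006, -1))), -1)) = Mul(-156, Pow(Add(-12740, Mul(-31909, Rational(1, 69006))), -1)) = Mul(-156, Pow(Add(-12740, Rational(-31909, 69006)), -1)) = Mul(-156, Pow(Rational(-879168349, 69006), -1)) = Mul(-156, Rational(-69006, 879168349)) = Rational(10764936, 879168349)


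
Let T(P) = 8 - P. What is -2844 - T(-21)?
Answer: -2873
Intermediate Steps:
-2844 - T(-21) = -2844 - (8 - 1*(-21)) = -2844 - (8 + 21) = -2844 - 1*29 = -2844 - 29 = -2873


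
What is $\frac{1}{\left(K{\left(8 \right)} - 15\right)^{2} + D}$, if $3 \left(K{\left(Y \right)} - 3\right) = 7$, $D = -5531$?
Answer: $- \frac{9}{48938} \approx -0.00018391$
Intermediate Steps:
$K{\left(Y \right)} = \frac{16}{3}$ ($K{\left(Y \right)} = 3 + \frac{1}{3} \cdot 7 = 3 + \frac{7}{3} = \frac{16}{3}$)
$\frac{1}{\left(K{\left(8 \right)} - 15\right)^{2} + D} = \frac{1}{\left(\frac{16}{3} - 15\right)^{2} - 5531} = \frac{1}{\left(- \frac{29}{3}\right)^{2} - 5531} = \frac{1}{\frac{841}{9} - 5531} = \frac{1}{- \frac{48938}{9}} = - \frac{9}{48938}$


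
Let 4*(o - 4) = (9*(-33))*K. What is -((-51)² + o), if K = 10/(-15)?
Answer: -5309/2 ≈ -2654.5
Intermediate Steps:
K = -⅔ (K = 10*(-1/15) = -⅔ ≈ -0.66667)
o = 107/2 (o = 4 + ((9*(-33))*(-⅔))/4 = 4 + (-297*(-⅔))/4 = 4 + (¼)*198 = 4 + 99/2 = 107/2 ≈ 53.500)
-((-51)² + o) = -((-51)² + 107/2) = -(2601 + 107/2) = -1*5309/2 = -5309/2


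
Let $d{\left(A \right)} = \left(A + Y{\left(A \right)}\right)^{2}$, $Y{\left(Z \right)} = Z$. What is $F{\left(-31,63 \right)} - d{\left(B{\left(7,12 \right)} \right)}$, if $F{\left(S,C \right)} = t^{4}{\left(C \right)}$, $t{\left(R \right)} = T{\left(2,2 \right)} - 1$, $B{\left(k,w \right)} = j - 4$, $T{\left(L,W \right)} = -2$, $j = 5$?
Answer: $77$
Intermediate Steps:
$B{\left(k,w \right)} = 1$ ($B{\left(k,w \right)} = 5 - 4 = 1$)
$t{\left(R \right)} = -3$ ($t{\left(R \right)} = -2 - 1 = -3$)
$F{\left(S,C \right)} = 81$ ($F{\left(S,C \right)} = \left(-3\right)^{4} = 81$)
$d{\left(A \right)} = 4 A^{2}$ ($d{\left(A \right)} = \left(A + A\right)^{2} = \left(2 A\right)^{2} = 4 A^{2}$)
$F{\left(-31,63 \right)} - d{\left(B{\left(7,12 \right)} \right)} = 81 - 4 \cdot 1^{2} = 81 - 4 \cdot 1 = 81 - 4 = 77$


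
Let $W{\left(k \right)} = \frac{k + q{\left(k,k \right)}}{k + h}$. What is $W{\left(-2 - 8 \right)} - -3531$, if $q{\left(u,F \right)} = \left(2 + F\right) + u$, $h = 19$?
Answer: $\frac{31751}{9} \approx 3527.9$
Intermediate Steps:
$q{\left(u,F \right)} = 2 + F + u$
$W{\left(k \right)} = \frac{2 + 3 k}{19 + k}$ ($W{\left(k \right)} = \frac{k + \left(2 + k + k\right)}{k + 19} = \frac{k + \left(2 + 2 k\right)}{19 + k} = \frac{2 + 3 k}{19 + k}$)
$W{\left(-2 - 8 \right)} - -3531 = \frac{2 + 3 \left(-2 - 8\right)}{19 - 10} - -3531 = \frac{2 + 3 \left(-2 - 8\right)}{19 - 10} + 3531 = \frac{2 + 3 \left(-10\right)}{19 - 10} + 3531 = \frac{2 - 30}{9} + 3531 = \frac{1}{9} \left(-28\right) + 3531 = - \frac{28}{9} + 3531 = \frac{31751}{9}$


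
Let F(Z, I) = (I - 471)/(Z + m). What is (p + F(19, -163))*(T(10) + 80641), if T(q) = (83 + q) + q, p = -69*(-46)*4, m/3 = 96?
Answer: 314662436272/307 ≈ 1.0250e+9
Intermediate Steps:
m = 288 (m = 3*96 = 288)
F(Z, I) = (-471 + I)/(288 + Z) (F(Z, I) = (I - 471)/(Z + 288) = (-471 + I)/(288 + Z))
p = 12696 (p = 3174*4 = 12696)
T(q) = 83 + 2*q
(p + F(19, -163))*(T(10) + 80641) = (12696 + (-471 - 163)/(288 + 19))*((83 + 2*10) + 80641) = (12696 - 634/307)*((83 + 20) + 80641) = (12696 + (1/307)*(-634))*(103 + 80641) = (12696 - 634/307)*80744 = (3897038/307)*80744 = 314662436272/307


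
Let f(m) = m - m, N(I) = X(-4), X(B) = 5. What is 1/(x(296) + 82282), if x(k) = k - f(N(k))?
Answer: 1/82578 ≈ 1.2110e-5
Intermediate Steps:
N(I) = 5
f(m) = 0
x(k) = k (x(k) = k - 1*0 = k + 0 = k)
1/(x(296) + 82282) = 1/(296 + 82282) = 1/82578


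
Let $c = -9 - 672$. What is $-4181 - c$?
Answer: $-3500$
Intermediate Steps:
$c = -681$ ($c = -9 - 672 = -681$)
$-4181 - c = -4181 - -681 = -4181 + 681 = -3500$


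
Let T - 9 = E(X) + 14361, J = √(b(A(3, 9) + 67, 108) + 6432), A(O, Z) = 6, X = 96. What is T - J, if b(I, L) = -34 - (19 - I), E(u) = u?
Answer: 14466 - 2*√1613 ≈ 14386.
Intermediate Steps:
b(I, L) = -53 + I (b(I, L) = -34 + (-19 + I) = -53 + I)
J = 2*√1613 (J = √((-53 + (6 + 67)) + 6432) = √((-53 + 73) + 6432) = √(20 + 6432) = √6452 = 2*√1613 ≈ 80.324)
T = 14466 (T = 9 + (96 + 14361) = 9 + 14457 = 14466)
T - J = 14466 - 2*√1613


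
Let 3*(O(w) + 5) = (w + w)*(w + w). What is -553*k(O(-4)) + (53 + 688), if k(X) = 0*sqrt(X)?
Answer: 741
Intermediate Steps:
O(w) = -5 + 4*w**2/3 (O(w) = -5 + ((w + w)*(w + w))/3 = -5 + ((2*w)*(2*w))/3 = -5 + (4*w**2)/3 = -5 + 4*w**2/3)
k(X) = 0
-553*k(O(-4)) + (53 + 688) = -553*0 + (53 + 688) = 0 + 741 = 741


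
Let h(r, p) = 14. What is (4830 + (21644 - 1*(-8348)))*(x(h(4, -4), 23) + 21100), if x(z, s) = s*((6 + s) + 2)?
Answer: 759572286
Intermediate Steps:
x(z, s) = s*(8 + s)
(4830 + (21644 - 1*(-8348)))*(x(h(4, -4), 23) + 21100) = (4830 + (21644 - 1*(-8348)))*(23*(8 + 23) + 21100) = (4830 + (21644 + 8348))*(23*31 + 21100) = (4830 + 29992)*(713 + 21100) = 34822*21813 = 759572286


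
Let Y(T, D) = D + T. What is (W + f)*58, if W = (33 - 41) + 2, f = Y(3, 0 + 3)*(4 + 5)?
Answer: 2784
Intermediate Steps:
f = 54 (f = ((0 + 3) + 3)*(4 + 5) = (3 + 3)*9 = 6*9 = 54)
W = -6 (W = -8 + 2 = -6)
(W + f)*58 = (-6 + 54)*58 = 48*58 = 2784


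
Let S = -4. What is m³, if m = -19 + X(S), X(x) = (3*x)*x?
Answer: 24389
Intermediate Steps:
X(x) = 3*x²
m = 29 (m = -19 + 3*(-4)² = -19 + 3*16 = -19 + 48 = 29)
m³ = 29³ = 24389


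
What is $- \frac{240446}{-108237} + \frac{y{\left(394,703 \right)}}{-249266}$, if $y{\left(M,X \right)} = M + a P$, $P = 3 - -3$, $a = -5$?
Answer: $\frac{29947807184}{13489902021} \approx 2.22$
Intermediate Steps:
$P = 6$ ($P = 3 + 3 = 6$)
$y{\left(M,X \right)} = -30 + M$ ($y{\left(M,X \right)} = M - 30 = -30 + M$)
$- \frac{240446}{-108237} + \frac{y{\left(394,703 \right)}}{-249266} = - \frac{240446}{-108237} + \frac{-30 + 394}{-249266} = \left(-240446\right) \left(- \frac{1}{108237}\right) + 364 \left(- \frac{1}{249266}\right) = \frac{240446}{108237} - \frac{182}{124633} = \frac{29947807184}{13489902021}$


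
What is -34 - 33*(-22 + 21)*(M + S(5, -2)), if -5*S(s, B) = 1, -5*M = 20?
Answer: -863/5 ≈ -172.60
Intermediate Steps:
M = -4 (M = -⅕*20 = -4)
S(s, B) = -⅕ (S(s, B) = -⅕*1 = -⅕)
-34 - 33*(-22 + 21)*(M + S(5, -2)) = -34 - 33*(-22 + 21)*(-4 - ⅕) = -34 - (-33)*(-21)/5 = -34 - 33*21/5 = -34 - 693/5 = -863/5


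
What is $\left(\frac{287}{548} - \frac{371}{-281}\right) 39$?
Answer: $\frac{11074245}{153988} \approx 71.916$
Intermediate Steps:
$\left(\frac{287}{548} - \frac{371}{-281}\right) 39 = \left(287 \cdot \frac{1}{548} - - \frac{371}{281}\right) 39 = \left(\frac{287}{548} + \frac{371}{281}\right) 39 = \frac{283955}{153988} \cdot 39 = \frac{11074245}{153988}$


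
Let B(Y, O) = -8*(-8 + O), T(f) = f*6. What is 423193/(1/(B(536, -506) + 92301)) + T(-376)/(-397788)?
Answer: 1352522516096829/33149 ≈ 4.0801e+10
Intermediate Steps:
T(f) = 6*f
B(Y, O) = 64 - 8*O
423193/(1/(B(536, -506) + 92301)) + T(-376)/(-397788) = 423193/(1/((64 - 8*(-506)) + 92301)) + (6*(-376))/(-397788) = 423193/(1/((64 + 4048) + 92301)) - 2256*(-1/397788) = 423193/(1/(4112 + 92301)) + 188/33149 = 423193/(1/96413) + 188/33149 = 423193*96413 + 188/33149 = 40801306709 + 188/33149 = 1352522516096829/33149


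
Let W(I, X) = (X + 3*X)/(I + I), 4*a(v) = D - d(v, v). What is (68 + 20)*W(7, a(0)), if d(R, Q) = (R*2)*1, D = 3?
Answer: 132/7 ≈ 18.857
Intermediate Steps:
d(R, Q) = 2*R (d(R, Q) = (2*R)*1 = 2*R)
a(v) = 3/4 - v/2 (a(v) = (3 - 2*v)/4 = 3/4 - v/2)
W(I, X) = 2*X/I (W(I, X) = (4*X)/((2*I)) = (4*X)*(1/(2*I)) = 2*X/I)
(68 + 20)*W(7, a(0)) = (68 + 20)*(2*(3/4 - 1/2*0)/7) = 88*(2*(3/4 + 0)*(1/7)) = 88*(2*(3/4)*(1/7)) = 88*(3/14) = 132/7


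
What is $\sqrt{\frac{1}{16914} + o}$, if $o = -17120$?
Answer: $\frac{i \sqrt{4897747722606}}{16914} \approx 130.84 i$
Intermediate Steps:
$\sqrt{\frac{1}{16914} + o} = \sqrt{\frac{1}{16914} - 17120} = \sqrt{- \frac{289567679}{16914}} = \frac{i \sqrt{4897747722606}}{16914}$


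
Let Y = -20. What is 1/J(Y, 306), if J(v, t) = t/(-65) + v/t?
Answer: -9945/47468 ≈ -0.20951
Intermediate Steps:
J(v, t) = -t/65 + v/t (J(v, t) = t*(-1/65) + v/t = -t/65 + v/t)
1/J(Y, 306) = 1/(-1/65*306 - 20/306) = 1/(-306/65 - 20*1/306) = 1/(-306/65 - 10/153) = 1/(-47468/9945) = -9945/47468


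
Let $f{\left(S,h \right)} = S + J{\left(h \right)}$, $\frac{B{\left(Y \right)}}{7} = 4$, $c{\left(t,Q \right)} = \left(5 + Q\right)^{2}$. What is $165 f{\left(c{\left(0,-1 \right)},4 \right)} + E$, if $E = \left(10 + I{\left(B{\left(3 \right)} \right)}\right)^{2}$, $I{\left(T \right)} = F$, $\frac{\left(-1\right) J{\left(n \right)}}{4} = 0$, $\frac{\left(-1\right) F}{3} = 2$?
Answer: $2656$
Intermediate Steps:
$F = -6$ ($F = \left(-3\right) 2 = -6$)
$J{\left(n \right)} = 0$ ($J{\left(n \right)} = \left(-4\right) 0 = 0$)
$B{\left(Y \right)} = 28$ ($B{\left(Y \right)} = 7 \cdot 4 = 28$)
$I{\left(T \right)} = -6$
$E = 16$ ($E = \left(10 - 6\right)^{2} = 4^{2} = 16$)
$f{\left(S,h \right)} = S$ ($f{\left(S,h \right)} = S + 0 = S$)
$165 f{\left(c{\left(0,-1 \right)},4 \right)} + E = 165 \left(5 - 1\right)^{2} + 16 = 165 \cdot 4^{2} + 16 = 165 \cdot 16 + 16 = 2640 + 16 = 2656$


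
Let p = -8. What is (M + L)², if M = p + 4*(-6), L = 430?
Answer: 158404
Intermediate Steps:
M = -32 (M = -8 + 4*(-6) = -8 - 24 = -32)
(M + L)² = (-32 + 430)² = 398² = 158404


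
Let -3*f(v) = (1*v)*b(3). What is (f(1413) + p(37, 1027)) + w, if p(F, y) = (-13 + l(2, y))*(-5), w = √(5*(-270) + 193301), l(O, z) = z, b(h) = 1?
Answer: -5541 + √191951 ≈ -5102.9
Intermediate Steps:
w = √191951 (w = √(-1350 + 193301) = √191951 ≈ 438.12)
p(F, y) = 65 - 5*y (p(F, y) = (-13 + y)*(-5) = 65 - 5*y)
f(v) = -v/3 (f(v) = -1*v/3 = -v/3)
(f(1413) + p(37, 1027)) + w = (-⅓*1413 + (65 - 5*1027)) + √191951 = (-471 + (65 - 5135)) + √191951 = (-471 - 5070) + √191951 = -5541 + √191951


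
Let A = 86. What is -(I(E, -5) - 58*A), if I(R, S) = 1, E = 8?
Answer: 4987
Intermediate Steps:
-(I(E, -5) - 58*A) = -(1 - 58*86) = -(1 - 4988) = -1*(-4987) = 4987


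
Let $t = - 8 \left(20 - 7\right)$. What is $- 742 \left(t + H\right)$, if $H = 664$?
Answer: $-415520$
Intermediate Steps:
$t = -104$ ($t = \left(-8\right) 13 = -104$)
$- 742 \left(t + H\right) = - 742 \left(-104 + 664\right) = \left(-742\right) 560 = -415520$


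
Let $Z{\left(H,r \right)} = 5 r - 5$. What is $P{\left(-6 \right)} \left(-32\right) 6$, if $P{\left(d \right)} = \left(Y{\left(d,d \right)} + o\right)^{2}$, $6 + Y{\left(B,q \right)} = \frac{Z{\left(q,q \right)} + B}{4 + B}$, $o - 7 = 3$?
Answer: $-115248$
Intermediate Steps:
$Z{\left(H,r \right)} = -5 + 5 r$
$o = 10$ ($o = 7 + 3 = 10$)
$Y{\left(B,q \right)} = -6 + \frac{-5 + B + 5 q}{4 + B}$ ($Y{\left(B,q \right)} = -6 + \frac{\left(-5 + 5 q\right) + B}{4 + B} = -6 + \frac{-5 + B + 5 q}{4 + B}$)
$P{\left(d \right)} = \left(10 - \frac{29}{4 + d}\right)^{2}$ ($P{\left(d \right)} = \left(\frac{-29 - 5 d + 5 d}{4 + d} + 10\right)^{2} = \left(\frac{1}{4 + d} \left(-29\right) + 10\right)^{2} = \left(- \frac{29}{4 + d} + 10\right)^{2} = \left(10 - \frac{29}{4 + d}\right)^{2}$)
$P{\left(-6 \right)} \left(-32\right) 6 = \frac{\left(11 + 10 \left(-6\right)\right)^{2}}{\left(4 - 6\right)^{2}} \left(-32\right) 6 = \frac{\left(11 - 60\right)^{2}}{4} \left(-32\right) 6 = \frac{\left(-49\right)^{2}}{4} \left(-32\right) 6 = \frac{1}{4} \cdot 2401 \left(-32\right) 6 = \frac{2401}{4} \left(-32\right) 6 = \left(-19208\right) 6 = -115248$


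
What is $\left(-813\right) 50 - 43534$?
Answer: $-84184$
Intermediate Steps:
$\left(-813\right) 50 - 43534 = -40650 - 43534 = -84184$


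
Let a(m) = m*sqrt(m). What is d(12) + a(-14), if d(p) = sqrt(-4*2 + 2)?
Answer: I*(sqrt(6) - 14*sqrt(14)) ≈ -49.934*I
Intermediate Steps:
a(m) = m**(3/2)
d(p) = I*sqrt(6) (d(p) = sqrt(-8 + 2) = sqrt(-6) = I*sqrt(6))
d(12) + a(-14) = I*sqrt(6) + (-14)**(3/2) = I*sqrt(6) - 14*I*sqrt(14)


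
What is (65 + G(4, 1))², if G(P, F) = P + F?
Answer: 4900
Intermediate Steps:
G(P, F) = F + P
(65 + G(4, 1))² = (65 + (1 + 4))² = (65 + 5)² = 70² = 4900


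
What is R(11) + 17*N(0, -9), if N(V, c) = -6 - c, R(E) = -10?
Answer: 41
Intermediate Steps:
R(11) + 17*N(0, -9) = -10 + 17*(-6 - 1*(-9)) = -10 + 17*(-6 + 9) = -10 + 17*3 = -10 + 51 = 41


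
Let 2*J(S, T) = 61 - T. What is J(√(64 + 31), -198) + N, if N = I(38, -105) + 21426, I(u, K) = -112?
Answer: 42887/2 ≈ 21444.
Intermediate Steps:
J(S, T) = 61/2 - T/2 (J(S, T) = (61 - T)/2 = 61/2 - T/2)
N = 21314 (N = -112 + 21426 = 21314)
J(√(64 + 31), -198) + N = (61/2 - ½*(-198)) + 21314 = (61/2 + 99) + 21314 = 259/2 + 21314 = 42887/2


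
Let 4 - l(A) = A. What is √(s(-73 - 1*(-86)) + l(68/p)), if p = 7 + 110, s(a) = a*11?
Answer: √222703/39 ≈ 12.100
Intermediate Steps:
s(a) = 11*a
p = 117
l(A) = 4 - A
√(s(-73 - 1*(-86)) + l(68/p)) = √(11*(-73 - 1*(-86)) + (4 - 68/117)) = √(11*(-73 + 86) + (4 - 68/117)) = √(11*13 + (4 - 1*68/117)) = √(143 + (4 - 68/117)) = √(143 + 400/117) = √(17131/117) = √222703/39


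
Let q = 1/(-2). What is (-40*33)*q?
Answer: 660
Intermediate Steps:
q = -1/2 ≈ -0.50000
(-40*33)*q = -40*33*(-1/2) = -1320*(-1/2) = 660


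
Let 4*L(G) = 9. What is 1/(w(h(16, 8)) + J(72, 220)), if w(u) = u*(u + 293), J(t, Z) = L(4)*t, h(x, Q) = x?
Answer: 1/5106 ≈ 0.00019585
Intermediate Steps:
L(G) = 9/4 (L(G) = (¼)*9 = 9/4)
J(t, Z) = 9*t/4
w(u) = u*(293 + u)
1/(w(h(16, 8)) + J(72, 220)) = 1/(16*(293 + 16) + (9/4)*72) = 1/(16*309 + 162) = 1/(4944 + 162) = 1/5106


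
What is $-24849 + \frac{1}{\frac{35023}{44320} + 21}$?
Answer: $- \frac{23997703487}{965743} \approx -24849.0$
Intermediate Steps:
$-24849 + \frac{1}{\frac{35023}{44320} + 21} = -24849 + \frac{1}{\frac{965743}{44320}} = -24849 + \frac{44320}{965743} = - \frac{23997703487}{965743}$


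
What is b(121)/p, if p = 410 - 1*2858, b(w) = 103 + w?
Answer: -14/153 ≈ -0.091503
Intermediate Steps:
p = -2448 (p = 410 - 2858 = -2448)
b(121)/p = (103 + 121)/(-2448) = 224*(-1/2448) = -14/153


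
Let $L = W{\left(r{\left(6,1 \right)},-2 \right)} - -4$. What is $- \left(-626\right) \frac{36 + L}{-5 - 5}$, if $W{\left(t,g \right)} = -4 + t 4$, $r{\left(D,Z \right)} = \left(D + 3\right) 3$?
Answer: $- \frac{45072}{5} \approx -9014.4$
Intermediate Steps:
$r{\left(D,Z \right)} = 9 + 3 D$ ($r{\left(D,Z \right)} = \left(3 + D\right) 3 = 9 + 3 D$)
$W{\left(t,g \right)} = -4 + 4 t$
$L = 108$ ($L = \left(-4 + 4 \left(9 + 3 \cdot 6\right)\right) - -4 = \left(-4 + 4 \left(9 + 18\right)\right) + 4 = \left(-4 + 4 \cdot 27\right) + 4 = \left(-4 + 108\right) + 4 = 104 + 4 = 108$)
$- \left(-626\right) \frac{36 + L}{-5 - 5} = - \left(-626\right) \frac{36 + 108}{-5 - 5} = - \left(-626\right) \frac{144}{-10} = - \left(-626\right) 144 \left(- \frac{1}{10}\right) = - \frac{\left(-626\right) \left(-72\right)}{5} = \left(-1\right) \frac{45072}{5} = - \frac{45072}{5}$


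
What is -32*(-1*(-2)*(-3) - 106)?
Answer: 3584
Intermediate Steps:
-32*(-1*(-2)*(-3) - 106) = -32*(2*(-3) - 106) = -32*(-6 - 106) = -32*(-112) = 3584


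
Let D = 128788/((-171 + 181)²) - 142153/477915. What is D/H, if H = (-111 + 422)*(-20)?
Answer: -1538387543/7431578250 ≈ -0.20701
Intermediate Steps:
D = 3076775086/2389575 (D = 128788/(10²) - 142153*1/477915 = 128788/100 - 142153/477915 = 128788*(1/100) - 142153/477915 = 32197/25 - 142153/477915 = 3076775086/2389575 ≈ 1287.6)
H = -6220 (H = 311*(-20) = -6220)
D/H = (3076775086/2389575)/(-6220) = (3076775086/2389575)*(-1/6220) = -1538387543/7431578250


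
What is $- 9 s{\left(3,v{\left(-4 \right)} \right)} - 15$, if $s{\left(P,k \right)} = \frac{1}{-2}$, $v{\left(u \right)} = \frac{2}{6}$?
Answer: $- \frac{21}{2} \approx -10.5$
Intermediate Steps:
$v{\left(u \right)} = \frac{1}{3}$ ($v{\left(u \right)} = 2 \cdot \frac{1}{6} = \frac{1}{3}$)
$s{\left(P,k \right)} = - \frac{1}{2}$
$- 9 s{\left(3,v{\left(-4 \right)} \right)} - 15 = \left(-9\right) \left(- \frac{1}{2}\right) - 15 = \frac{9}{2} - 15 = - \frac{21}{2}$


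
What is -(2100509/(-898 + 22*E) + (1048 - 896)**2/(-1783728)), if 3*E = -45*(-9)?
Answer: -234168052879/230992776 ≈ -1013.7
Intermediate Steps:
E = 135 (E = (-45*(-9))/3 = (1/3)*405 = 135)
-(2100509/(-898 + 22*E) + (1048 - 896)**2/(-1783728)) = -(2100509/(-898 + 22*135) + (1048 - 896)**2/(-1783728)) = -(2100509/(-898 + 2970) + 152**2*(-1/1783728)) = -(2100509/2072 + 23104*(-1/1783728)) = -(2100509*(1/2072) - 1444/111483) = -(2100509/2072 - 1444/111483) = -1*234168052879/230992776 = -234168052879/230992776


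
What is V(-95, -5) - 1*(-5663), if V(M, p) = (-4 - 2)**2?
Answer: 5699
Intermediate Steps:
V(M, p) = 36 (V(M, p) = (-6)**2 = 36)
V(-95, -5) - 1*(-5663) = 36 - 1*(-5663) = 36 + 5663 = 5699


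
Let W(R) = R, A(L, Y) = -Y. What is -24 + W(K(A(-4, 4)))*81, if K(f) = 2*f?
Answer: -672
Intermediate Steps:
-24 + W(K(A(-4, 4)))*81 = -24 + (2*(-1*4))*81 = -24 + (2*(-4))*81 = -24 - 8*81 = -24 - 648 = -672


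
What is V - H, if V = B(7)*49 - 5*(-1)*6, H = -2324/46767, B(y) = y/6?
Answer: 1165385/13362 ≈ 87.216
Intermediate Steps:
B(y) = y/6 (B(y) = y*(1/6) = y/6)
H = -332/6681 (H = -2324*1/46767 = -332/6681 ≈ -0.049693)
V = 523/6 (V = ((1/6)*7)*49 - 5*(-1)*6 = (7/6)*49 + 5*6 = 343/6 + 30 = 523/6 ≈ 87.167)
V - H = 523/6 - 1*(-332/6681) = 523/6 + 332/6681 = 1165385/13362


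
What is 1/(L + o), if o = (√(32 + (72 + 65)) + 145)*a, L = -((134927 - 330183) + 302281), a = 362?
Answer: -1/49829 ≈ -2.0069e-5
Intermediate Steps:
L = -107025 (L = -(-195256 + 302281) = -1*107025 = -107025)
o = 57196 (o = (√(32 + (72 + 65)) + 145)*362 = (√(32 + 137) + 145)*362 = (√169 + 145)*362 = (13 + 145)*362 = 158*362 = 57196)
1/(L + o) = 1/(-107025 + 57196) = 1/(-49829) = -1/49829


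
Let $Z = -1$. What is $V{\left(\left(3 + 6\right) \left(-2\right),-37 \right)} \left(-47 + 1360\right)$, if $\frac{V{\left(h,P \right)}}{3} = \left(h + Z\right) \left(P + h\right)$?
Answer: $4116255$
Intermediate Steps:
$V{\left(h,P \right)} = 3 \left(-1 + h\right) \left(P + h\right)$ ($V{\left(h,P \right)} = 3 \left(h - 1\right) \left(P + h\right) = 3 \left(-1 + h\right) \left(P + h\right)$)
$V{\left(\left(3 + 6\right) \left(-2\right),-37 \right)} \left(-47 + 1360\right) = \left(\left(-3\right) \left(-37\right) - 3 \left(3 + 6\right) \left(-2\right) + 3 \left(\left(3 + 6\right) \left(-2\right)\right)^{2} + 3 \left(-37\right) \left(3 + 6\right) \left(-2\right)\right) \left(-47 + 1360\right) = \left(111 - 3 \cdot 9 \left(-2\right) + 3 \left(9 \left(-2\right)\right)^{2} + 3 \left(-37\right) 9 \left(-2\right)\right) 1313 = \left(111 - -54 + 3 \left(-18\right)^{2} + 3 \left(-37\right) \left(-18\right)\right) 1313 = \left(111 + 54 + 3 \cdot 324 + 1998\right) 1313 = \left(111 + 54 + 972 + 1998\right) 1313 = 3135 \cdot 1313 = 4116255$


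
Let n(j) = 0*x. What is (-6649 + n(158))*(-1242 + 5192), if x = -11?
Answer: -26263550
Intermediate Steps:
n(j) = 0 (n(j) = 0*(-11) = 0)
(-6649 + n(158))*(-1242 + 5192) = (-6649 + 0)*(-1242 + 5192) = -6649*3950 = -26263550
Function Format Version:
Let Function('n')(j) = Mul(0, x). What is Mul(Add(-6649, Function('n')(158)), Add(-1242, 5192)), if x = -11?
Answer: -26263550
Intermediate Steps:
Function('n')(j) = 0 (Function('n')(j) = Mul(0, -11) = 0)
Mul(Add(-6649, Function('n')(158)), Add(-1242, 5192)) = Mul(Add(-6649, 0), Add(-1242, 5192)) = Mul(-6649, 3950) = -26263550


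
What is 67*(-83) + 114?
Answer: -5447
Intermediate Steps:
67*(-83) + 114 = -5561 + 114 = -5447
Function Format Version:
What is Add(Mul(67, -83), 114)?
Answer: -5447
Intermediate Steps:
Add(Mul(67, -83), 114) = Add(-5561, 114) = -5447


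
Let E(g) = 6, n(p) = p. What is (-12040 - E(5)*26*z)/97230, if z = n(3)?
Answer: -6254/48615 ≈ -0.12864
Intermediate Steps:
z = 3
(-12040 - E(5)*26*z)/97230 = (-12040 - 6*26*3)/97230 = (-12040 - 156*3)*(1/97230) = (-12040 - 1*468)*(1/97230) = (-12040 - 468)*(1/97230) = -12508*1/97230 = -6254/48615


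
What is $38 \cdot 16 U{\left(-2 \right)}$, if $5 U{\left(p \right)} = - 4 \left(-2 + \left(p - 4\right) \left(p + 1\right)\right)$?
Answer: $- \frac{9728}{5} \approx -1945.6$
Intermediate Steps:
$U{\left(p \right)} = \frac{8}{5} - \frac{4 \left(1 + p\right) \left(-4 + p\right)}{5}$ ($U{\left(p \right)} = \frac{\left(-4\right) \left(-2 + \left(p - 4\right) \left(p + 1\right)\right)}{5} = \frac{\left(-4\right) \left(-2 + \left(-4 + p\right) \left(1 + p\right)\right)}{5} = \frac{\left(-4\right) \left(-2 + \left(1 + p\right) \left(-4 + p\right)\right)}{5} = \frac{8 - 4 \left(1 + p\right) \left(-4 + p\right)}{5} = \frac{8}{5} - \frac{4 \left(1 + p\right) \left(-4 + p\right)}{5}$)
$38 \cdot 16 U{\left(-2 \right)} = 38 \cdot 16 \left(\frac{24}{5} - \frac{4 \left(-2\right)^{2}}{5} + \frac{12}{5} \left(-2\right)\right) = 608 \left(\frac{24}{5} - \frac{16}{5} - \frac{24}{5}\right) = 608 \left(- \frac{16}{5}\right) = - \frac{9728}{5}$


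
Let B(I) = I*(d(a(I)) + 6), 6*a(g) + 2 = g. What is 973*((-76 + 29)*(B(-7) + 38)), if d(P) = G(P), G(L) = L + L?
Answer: -777427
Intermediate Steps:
a(g) = -⅓ + g/6
G(L) = 2*L
d(P) = 2*P
B(I) = I*(16/3 + I/3) (B(I) = I*(2*(-⅓ + I/6) + 6) = I*((-⅔ + I/3) + 6) = I*(16/3 + I/3))
973*((-76 + 29)*(B(-7) + 38)) = 973*((-76 + 29)*((⅓)*(-7)*(16 - 7) + 38)) = 973*(-47*((⅓)*(-7)*9 + 38)) = 973*(-47*(-21 + 38)) = 973*(-47*17) = 973*(-799) = -777427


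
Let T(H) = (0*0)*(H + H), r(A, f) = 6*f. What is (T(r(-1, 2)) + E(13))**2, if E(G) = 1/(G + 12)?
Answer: 1/625 ≈ 0.0016000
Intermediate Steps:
T(H) = 0 (T(H) = 0*(2*H) = 0)
E(G) = 1/(12 + G)
(T(r(-1, 2)) + E(13))**2 = (0 + 1/(12 + 13))**2 = (0 + 1/25)**2 = (1/25)**2 = 1/625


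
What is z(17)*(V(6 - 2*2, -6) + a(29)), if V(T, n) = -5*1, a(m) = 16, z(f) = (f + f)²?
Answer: 12716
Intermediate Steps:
z(f) = 4*f² (z(f) = (2*f)² = 4*f²)
V(T, n) = -5
z(17)*(V(6 - 2*2, -6) + a(29)) = (4*17²)*(-5 + 16) = (4*289)*11 = 1156*11 = 12716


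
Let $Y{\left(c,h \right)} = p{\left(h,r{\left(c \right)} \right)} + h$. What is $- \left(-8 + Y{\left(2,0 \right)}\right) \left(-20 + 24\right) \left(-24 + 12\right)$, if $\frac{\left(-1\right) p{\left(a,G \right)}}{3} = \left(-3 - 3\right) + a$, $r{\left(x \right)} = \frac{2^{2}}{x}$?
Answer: $480$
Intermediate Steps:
$r{\left(x \right)} = \frac{4}{x}$
$p{\left(a,G \right)} = 18 - 3 a$ ($p{\left(a,G \right)} = - 3 \left(\left(-3 - 3\right) + a\right) = - 3 \left(-6 + a\right) = 18 - 3 a$)
$Y{\left(c,h \right)} = 18 - 2 h$ ($Y{\left(c,h \right)} = \left(18 - 3 h\right) + h = 18 - 2 h$)
$- \left(-8 + Y{\left(2,0 \right)}\right) \left(-20 + 24\right) \left(-24 + 12\right) = - \left(-8 + \left(18 - 0\right)\right) \left(-20 + 24\right) \left(-24 + 12\right) = - \left(-8 + \left(18 + 0\right)\right) 4 \left(-12\right) = - \left(-8 + 18\right) 4 \left(-12\right) = - 10 \cdot 4 \left(-12\right) = - 40 \left(-12\right) = \left(-1\right) \left(-480\right) = 480$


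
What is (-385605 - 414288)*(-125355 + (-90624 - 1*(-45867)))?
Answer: 136071398016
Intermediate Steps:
(-385605 - 414288)*(-125355 + (-90624 - 1*(-45867))) = -799893*(-125355 + (-90624 + 45867)) = -799893*(-125355 - 44757) = -799893*(-170112) = 136071398016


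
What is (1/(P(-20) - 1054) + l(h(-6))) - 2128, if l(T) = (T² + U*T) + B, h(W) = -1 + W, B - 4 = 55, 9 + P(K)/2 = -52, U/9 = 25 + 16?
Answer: -5413129/1176 ≈ -4603.0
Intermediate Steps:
U = 369 (U = 9*(25 + 16) = 9*41 = 369)
P(K) = -122 (P(K) = -18 + 2*(-52) = -18 - 104 = -122)
B = 59 (B = 4 + 55 = 59)
l(T) = 59 + T² + 369*T (l(T) = (T² + 369*T) + 59 = 59 + T² + 369*T)
(1/(P(-20) - 1054) + l(h(-6))) - 2128 = (1/(-122 - 1054) + (59 + (-1 - 6)² + 369*(-1 - 6))) - 2128 = (1/(-1176) + (59 + (-7)² + 369*(-7))) - 2128 = (-1/1176 + (59 + 49 - 2583)) - 2128 = (-1/1176 - 2475) - 2128 = -2910601/1176 - 2128 = -5413129/1176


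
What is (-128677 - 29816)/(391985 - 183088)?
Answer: -158493/208897 ≈ -0.75871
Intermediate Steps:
(-128677 - 29816)/(391985 - 183088) = -158493/208897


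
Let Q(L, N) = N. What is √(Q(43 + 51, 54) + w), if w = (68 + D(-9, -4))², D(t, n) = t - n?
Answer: 3*√447 ≈ 63.427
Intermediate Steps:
w = 3969 (w = (68 + (-9 - 1*(-4)))² = (68 + (-9 + 4))² = (68 - 5)² = 63² = 3969)
√(Q(43 + 51, 54) + w) = √(54 + 3969) = √4023 = 3*√447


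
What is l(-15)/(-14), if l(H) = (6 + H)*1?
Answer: 9/14 ≈ 0.64286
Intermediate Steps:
l(H) = 6 + H
l(-15)/(-14) = (6 - 15)/(-14) = -1/14*(-9) = 9/14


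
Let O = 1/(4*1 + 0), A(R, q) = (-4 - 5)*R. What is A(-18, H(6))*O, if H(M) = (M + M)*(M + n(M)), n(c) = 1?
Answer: 81/2 ≈ 40.500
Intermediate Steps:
H(M) = 2*M*(1 + M) (H(M) = (M + M)*(M + 1) = (2*M)*(1 + M) = 2*M*(1 + M))
A(R, q) = -9*R
O = 1/4 (O = 1/(4 + 0) = 1/4 ≈ 0.25000)
A(-18, H(6))*O = -9*(-18)*(1/4) = 162*(1/4) = 81/2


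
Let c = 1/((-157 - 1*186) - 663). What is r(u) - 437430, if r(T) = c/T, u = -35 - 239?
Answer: -120574954919/275644 ≈ -4.3743e+5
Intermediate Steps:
c = -1/1006 (c = 1/((-157 - 186) - 663) = 1/(-343 - 663) = 1/(-1006) = -1/1006 ≈ -0.00099404)
u = -274
r(T) = -1/(1006*T)
r(u) - 437430 = -1/1006/(-274) - 437430 = -1/1006*(-1/274) - 437430 = 1/275644 - 437430 = -120574954919/275644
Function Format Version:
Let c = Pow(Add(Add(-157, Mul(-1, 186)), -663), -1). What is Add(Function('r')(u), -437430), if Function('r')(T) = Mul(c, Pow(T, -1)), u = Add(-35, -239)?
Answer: Rational(-120574954919, 275644) ≈ -4.3743e+5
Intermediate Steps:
c = Rational(-1, 1006) (c = Pow(Add(Add(-157, -186), -663), -1) = Pow(Add(-343, -663), -1) = Pow(-1006, -1) = Rational(-1, 1006) ≈ -0.00099404)
u = -274
Function('r')(T) = Mul(Rational(-1, 1006), Pow(T, -1))
Add(Function('r')(u), -437430) = Add(Mul(Rational(-1, 1006), Pow(-274, -1)), -437430) = Add(Mul(Rational(-1, 1006), Rational(-1, 274)), -437430) = Add(Rational(1, 275644), -437430) = Rational(-120574954919, 275644)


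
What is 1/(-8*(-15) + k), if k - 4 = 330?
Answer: 1/454 ≈ 0.0022026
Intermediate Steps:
k = 334 (k = 4 + 330 = 334)
1/(-8*(-15) + k) = 1/(-8*(-15) + 334) = 1/(120 + 334) = 1/454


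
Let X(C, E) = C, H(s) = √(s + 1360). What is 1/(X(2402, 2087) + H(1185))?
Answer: 2402/5767059 - √2545/5767059 ≈ 0.00040776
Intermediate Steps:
H(s) = √(1360 + s)
1/(X(2402, 2087) + H(1185)) = 1/(2402 + √(1360 + 1185)) = 1/(2402 + √2545)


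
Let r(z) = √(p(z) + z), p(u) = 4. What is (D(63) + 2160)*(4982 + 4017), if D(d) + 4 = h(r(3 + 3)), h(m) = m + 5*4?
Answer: 19581824 + 8999*√10 ≈ 1.9610e+7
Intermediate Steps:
r(z) = √(4 + z)
h(m) = 20 + m (h(m) = m + 20 = 20 + m)
D(d) = 16 + √10 (D(d) = -4 + (20 + √(4 + (3 + 3))) = -4 + (20 + √(4 + 6)) = -4 + (20 + √10) = 16 + √10)
(D(63) + 2160)*(4982 + 4017) = ((16 + √10) + 2160)*(4982 + 4017) = (2176 + √10)*8999 = 19581824 + 8999*√10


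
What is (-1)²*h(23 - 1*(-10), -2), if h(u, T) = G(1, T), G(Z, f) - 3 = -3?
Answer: 0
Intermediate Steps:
G(Z, f) = 0 (G(Z, f) = 3 - 3 = 0)
h(u, T) = 0
(-1)²*h(23 - 1*(-10), -2) = (-1)²*0 = 1*0 = 0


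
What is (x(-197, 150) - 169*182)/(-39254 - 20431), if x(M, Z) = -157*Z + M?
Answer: 10901/11937 ≈ 0.91321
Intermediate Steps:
x(M, Z) = M - 157*Z
(x(-197, 150) - 169*182)/(-39254 - 20431) = ((-197 - 157*150) - 169*182)/(-39254 - 20431) = ((-197 - 23550) - 30758)/(-59685) = (-23747 - 30758)*(-1/59685) = -54505*(-1/59685) = 10901/11937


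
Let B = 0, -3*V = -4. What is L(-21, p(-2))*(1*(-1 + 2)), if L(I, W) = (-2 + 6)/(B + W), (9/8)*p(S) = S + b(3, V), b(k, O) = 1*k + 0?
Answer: 9/2 ≈ 4.5000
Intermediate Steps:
V = 4/3 (V = -⅓*(-4) = 4/3 ≈ 1.3333)
b(k, O) = k (b(k, O) = k + 0 = k)
p(S) = 8/3 + 8*S/9 (p(S) = 8*(S + 3)/9 = 8*(3 + S)/9 = 8/3 + 8*S/9)
L(I, W) = 4/W (L(I, W) = (-2 + 6)/(0 + W) = 4/W)
L(-21, p(-2))*(1*(-1 + 2)) = (4/(8/3 + (8/9)*(-2)))*(1*(-1 + 2)) = (4/(8/3 - 16/9))*(1*1) = (4/(8/9))*1 = (4*(9/8))*1 = (9/2)*1 = 9/2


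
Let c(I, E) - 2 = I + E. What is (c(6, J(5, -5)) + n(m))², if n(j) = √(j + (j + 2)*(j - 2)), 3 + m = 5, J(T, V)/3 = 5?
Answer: (23 + √2)² ≈ 596.05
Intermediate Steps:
J(T, V) = 15 (J(T, V) = 3*5 = 15)
c(I, E) = 2 + E + I (c(I, E) = 2 + (I + E) = 2 + (E + I) = 2 + E + I)
m = 2 (m = -3 + 5 = 2)
n(j) = √(j + (-2 + j)*(2 + j)) (n(j) = √(j + (2 + j)*(-2 + j)) = √(j + (-2 + j)*(2 + j)))
(c(6, J(5, -5)) + n(m))² = ((2 + 15 + 6) + √(-4 + 2 + 2²))² = (23 + √(-4 + 2 + 4))² = (23 + √2)²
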